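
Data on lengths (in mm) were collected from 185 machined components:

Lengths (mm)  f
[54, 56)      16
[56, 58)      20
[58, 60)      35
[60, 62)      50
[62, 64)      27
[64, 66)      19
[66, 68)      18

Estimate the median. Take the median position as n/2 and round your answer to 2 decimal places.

Cumulative frequencies: 16, 36, 71, 121, 148, 167, 185
n = 185; position = n/2 = 92.5.
This falls in the class [60, 62): L = 60, F = 71, f = 50, h = 2.
Median ≈ 60 + ((92.5 − 71) / 50) × 2 = 60.8600

60.86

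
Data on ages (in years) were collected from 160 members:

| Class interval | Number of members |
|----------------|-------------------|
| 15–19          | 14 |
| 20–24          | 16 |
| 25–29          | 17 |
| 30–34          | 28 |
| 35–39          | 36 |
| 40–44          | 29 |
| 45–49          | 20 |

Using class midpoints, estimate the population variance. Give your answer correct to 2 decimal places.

80.34

Midpoints: 17, 22, 27, 32, 37, 42, 47
n = 160, Σfm = 5435, mean = 33.9688
Σfm² = 197475
Σf(m − x̄)² = Σfm² − (Σfm)²/n = 197475 − 5435²/160 = 12854.8438
Population variance = 12854.8438 / 160 = 80.3428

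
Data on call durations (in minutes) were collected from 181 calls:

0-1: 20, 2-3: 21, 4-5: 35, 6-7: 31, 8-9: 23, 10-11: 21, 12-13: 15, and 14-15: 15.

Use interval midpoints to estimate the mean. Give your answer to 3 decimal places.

Midpoints: 0.5, 2.5, 4.5, 6.5, 8.5, 10.5, 12.5, 14.5
Σfm = 20×0.5 + 21×2.5 + 35×4.5 + 31×6.5 + 23×8.5 + 21×10.5 + 15×12.5 + 15×14.5 = 1242.5
n = Σf = 181
Mean = 1242.5 / 181 = 6.8646

6.865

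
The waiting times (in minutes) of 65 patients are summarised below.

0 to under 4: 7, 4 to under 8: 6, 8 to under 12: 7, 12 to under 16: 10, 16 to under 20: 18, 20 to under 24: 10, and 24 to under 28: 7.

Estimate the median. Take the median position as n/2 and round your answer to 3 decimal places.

Cumulative frequencies: 7, 13, 20, 30, 48, 58, 65
n = 65; position = n/2 = 32.5.
This falls in the class 16 to under 20: L = 16, F = 30, f = 18, h = 4.
Median ≈ 16 + ((32.5 − 30) / 18) × 4 = 16.5556

16.556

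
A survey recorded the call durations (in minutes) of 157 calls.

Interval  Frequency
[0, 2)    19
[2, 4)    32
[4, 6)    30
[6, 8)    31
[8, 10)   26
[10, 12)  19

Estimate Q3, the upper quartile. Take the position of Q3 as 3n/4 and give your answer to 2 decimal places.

Cumulative frequencies: 19, 51, 81, 112, 138, 157
n = 157; position = 3n/4 = 117.75.
This falls in the class [8, 10): L = 8, F = 112, f = 26, h = 2.
Upper quartile ≈ 8 + ((117.75 − 112) / 26) × 2 = 8.4423

8.44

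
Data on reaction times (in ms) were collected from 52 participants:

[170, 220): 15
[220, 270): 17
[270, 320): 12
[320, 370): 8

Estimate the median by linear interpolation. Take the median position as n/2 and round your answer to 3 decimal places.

252.353

Cumulative frequencies: 15, 32, 44, 52
n = 52; position = n/2 = 26.
This falls in the class [220, 270): L = 220, F = 15, f = 17, h = 50.
Median ≈ 220 + ((26 − 15) / 17) × 50 = 252.3529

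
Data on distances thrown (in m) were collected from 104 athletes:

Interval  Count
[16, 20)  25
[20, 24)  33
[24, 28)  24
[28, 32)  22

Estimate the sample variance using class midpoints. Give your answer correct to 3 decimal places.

Midpoints: 18, 22, 26, 30
n = 104, Σfm = 2460, mean = 23.6538
Σfm² = 60096
Σf(m − x̄)² = Σfm² − (Σfm)²/n = 60096 − 2460²/104 = 1907.5385
Sample variance = 1907.5385 / 103 = 18.5198

18.520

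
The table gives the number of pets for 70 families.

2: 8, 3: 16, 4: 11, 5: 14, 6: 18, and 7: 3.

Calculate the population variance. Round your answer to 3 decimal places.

Values: 2, 3, 4, 5, 6, 7
n = 70, Σfx = 307, mean = 4.3857
Σfx² = 1497
Σf(x − x̄)² = Σfx² − (Σfx)²/n = 1497 − 307²/70 = 150.5857
Population variance = 150.5857 / 70 = 2.1512

2.151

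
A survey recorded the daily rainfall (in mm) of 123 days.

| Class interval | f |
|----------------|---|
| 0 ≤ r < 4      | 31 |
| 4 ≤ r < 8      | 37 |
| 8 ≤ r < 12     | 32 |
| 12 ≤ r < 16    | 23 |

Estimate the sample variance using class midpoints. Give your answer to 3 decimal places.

17.973

Midpoints: 2, 6, 10, 14
n = 123, Σfm = 926, mean = 7.5285
Σfm² = 9164
Σf(m − x̄)² = Σfm² − (Σfm)²/n = 9164 − 926²/123 = 2192.6504
Sample variance = 2192.6504 / 122 = 17.9725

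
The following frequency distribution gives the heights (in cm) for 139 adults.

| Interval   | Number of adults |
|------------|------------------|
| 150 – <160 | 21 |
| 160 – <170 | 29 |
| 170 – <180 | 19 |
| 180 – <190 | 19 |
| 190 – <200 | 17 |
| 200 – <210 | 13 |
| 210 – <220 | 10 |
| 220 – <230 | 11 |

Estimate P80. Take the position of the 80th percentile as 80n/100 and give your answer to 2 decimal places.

204.77

Cumulative frequencies: 21, 50, 69, 88, 105, 118, 128, 139
n = 139; position = 80n/100 = 111.2.
This falls in the class 200 – <210: L = 200, F = 105, f = 13, h = 10.
80th percentile ≈ 200 + ((111.2 − 105) / 13) × 10 = 204.7692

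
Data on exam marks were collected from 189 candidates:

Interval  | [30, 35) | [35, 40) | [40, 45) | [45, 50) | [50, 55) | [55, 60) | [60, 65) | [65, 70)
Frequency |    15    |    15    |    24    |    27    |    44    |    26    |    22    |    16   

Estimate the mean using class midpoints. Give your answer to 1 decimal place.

50.9

Midpoints: 32.5, 37.5, 42.5, 47.5, 52.5, 57.5, 62.5, 67.5
Σfm = 15×32.5 + 15×37.5 + 24×42.5 + 27×47.5 + 44×52.5 + 26×57.5 + 22×62.5 + 16×67.5 = 9612.5
n = Σf = 189
Mean = 9612.5 / 189 = 50.8598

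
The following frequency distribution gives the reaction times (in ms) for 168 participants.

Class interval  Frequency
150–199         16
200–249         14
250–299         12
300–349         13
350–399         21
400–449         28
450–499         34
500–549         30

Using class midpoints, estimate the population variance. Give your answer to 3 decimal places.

Midpoints: 174.5, 224.5, 274.5, 324.5, 374.5, 424.5, 474.5, 524.5
n = 168, Σfm = 65066, mean = 387.2976
Σfm² = 27364892
Σf(m − x̄)² = Σfm² − (Σfm)²/n = 27364892 − 65066²/168 = 2164985.1190
Population variance = 2164985.1190 / 168 = 12886.8162

12886.816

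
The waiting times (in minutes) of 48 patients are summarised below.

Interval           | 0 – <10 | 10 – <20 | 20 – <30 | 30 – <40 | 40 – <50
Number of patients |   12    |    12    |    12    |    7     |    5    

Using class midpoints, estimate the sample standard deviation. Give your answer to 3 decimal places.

13.004

Midpoints: 5, 15, 25, 35, 45
n = 48, Σfm = 1010, mean = 21.0417
Σfm² = 29200
Σf(m − x̄)² = Σfm² − (Σfm)²/n = 29200 − 1010²/48 = 7947.9167
Sample variance = 7947.9167 / 47 = 169.1046
Standard deviation = √169.1046 = 13.0040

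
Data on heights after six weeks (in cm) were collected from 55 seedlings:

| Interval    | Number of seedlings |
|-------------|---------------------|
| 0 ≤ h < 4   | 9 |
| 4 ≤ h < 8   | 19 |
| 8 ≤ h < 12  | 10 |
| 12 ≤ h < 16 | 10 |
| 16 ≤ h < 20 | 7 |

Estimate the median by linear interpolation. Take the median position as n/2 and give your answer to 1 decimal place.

Cumulative frequencies: 9, 28, 38, 48, 55
n = 55; position = n/2 = 27.5.
This falls in the class 4 ≤ h < 8: L = 4, F = 9, f = 19, h = 4.
Median ≈ 4 + ((27.5 − 9) / 19) × 4 = 7.8947

7.9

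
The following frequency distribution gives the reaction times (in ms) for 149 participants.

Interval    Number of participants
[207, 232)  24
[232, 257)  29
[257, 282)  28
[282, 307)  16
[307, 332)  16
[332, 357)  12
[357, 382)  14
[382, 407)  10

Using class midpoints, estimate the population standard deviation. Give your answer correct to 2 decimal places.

54.24

Midpoints: 219.5, 244.5, 269.5, 294.5, 319.5, 344.5, 369.5, 394.5
n = 149, Σfm = 42980.5, mean = 288.4597
Σfm² = 12836457.25
Σf(m − x̄)² = Σfm² − (Σfm)²/n = 12836457.25 − 42980.5²/149 = 438313.7584
Population variance = 438313.7584 / 149 = 2941.7031
Standard deviation = √2941.7031 = 54.2375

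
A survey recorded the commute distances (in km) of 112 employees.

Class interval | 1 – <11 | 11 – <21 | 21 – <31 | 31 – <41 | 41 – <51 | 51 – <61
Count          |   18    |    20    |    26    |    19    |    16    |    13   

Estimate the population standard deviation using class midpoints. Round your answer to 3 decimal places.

15.859

Midpoints: 6, 16, 26, 36, 46, 56
n = 112, Σfm = 3252, mean = 29.0357
Σfm² = 122592
Σf(m − x̄)² = Σfm² − (Σfm)²/n = 122592 − 3252²/112 = 28167.8571
Population variance = 28167.8571 / 112 = 251.4987
Standard deviation = √251.4987 = 15.8587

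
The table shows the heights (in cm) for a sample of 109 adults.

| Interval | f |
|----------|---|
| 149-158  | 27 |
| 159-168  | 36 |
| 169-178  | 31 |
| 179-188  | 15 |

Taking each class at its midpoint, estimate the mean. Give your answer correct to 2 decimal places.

166.62

Midpoints: 153.5, 163.5, 173.5, 183.5
Σfm = 27×153.5 + 36×163.5 + 31×173.5 + 15×183.5 = 18161.5
n = Σf = 109
Mean = 18161.5 / 109 = 166.6193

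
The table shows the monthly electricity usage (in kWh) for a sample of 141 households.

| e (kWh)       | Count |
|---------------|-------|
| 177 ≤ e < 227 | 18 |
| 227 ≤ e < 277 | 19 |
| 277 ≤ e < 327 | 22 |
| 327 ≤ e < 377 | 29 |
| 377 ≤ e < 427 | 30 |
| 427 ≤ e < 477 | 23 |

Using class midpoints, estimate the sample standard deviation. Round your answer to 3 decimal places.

Midpoints: 202, 252, 302, 352, 402, 452
n = 141, Σfm = 47732, mean = 338.5248
Σfm² = 17087864
Σf(m − x̄)² = Σfm² − (Σfm)²/n = 17087864 − 47732²/141 = 929397.1631
Sample variance = 929397.1631 / 140 = 6638.5512
Standard deviation = √6638.5512 = 81.4773

81.477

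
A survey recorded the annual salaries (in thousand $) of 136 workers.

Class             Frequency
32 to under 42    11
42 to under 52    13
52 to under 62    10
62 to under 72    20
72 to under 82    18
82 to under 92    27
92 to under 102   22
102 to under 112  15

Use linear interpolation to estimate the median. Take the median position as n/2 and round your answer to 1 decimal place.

Cumulative frequencies: 11, 24, 34, 54, 72, 99, 121, 136
n = 136; position = n/2 = 68.
This falls in the class 72 to under 82: L = 72, F = 54, f = 18, h = 10.
Median ≈ 72 + ((68 − 54) / 18) × 10 = 79.7778

79.8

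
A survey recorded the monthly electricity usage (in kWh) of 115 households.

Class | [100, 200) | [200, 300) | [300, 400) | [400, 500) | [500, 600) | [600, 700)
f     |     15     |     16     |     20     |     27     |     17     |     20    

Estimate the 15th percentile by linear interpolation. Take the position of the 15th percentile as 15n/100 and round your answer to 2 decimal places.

Cumulative frequencies: 15, 31, 51, 78, 95, 115
n = 115; position = 15n/100 = 17.25.
This falls in the class [200, 300): L = 200, F = 15, f = 16, h = 100.
15th percentile ≈ 200 + ((17.25 − 15) / 16) × 100 = 214.0625

214.06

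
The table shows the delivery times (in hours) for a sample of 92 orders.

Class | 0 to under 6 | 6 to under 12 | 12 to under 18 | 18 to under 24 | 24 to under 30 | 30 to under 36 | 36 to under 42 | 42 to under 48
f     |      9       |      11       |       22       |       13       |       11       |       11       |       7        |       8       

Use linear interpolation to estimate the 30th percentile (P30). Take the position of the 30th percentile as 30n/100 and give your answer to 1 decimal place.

Cumulative frequencies: 9, 20, 42, 55, 66, 77, 84, 92
n = 92; position = 30n/100 = 27.6.
This falls in the class 12 to under 18: L = 12, F = 20, f = 22, h = 6.
30th percentile ≈ 12 + ((27.6 − 20) / 22) × 6 = 14.0727

14.1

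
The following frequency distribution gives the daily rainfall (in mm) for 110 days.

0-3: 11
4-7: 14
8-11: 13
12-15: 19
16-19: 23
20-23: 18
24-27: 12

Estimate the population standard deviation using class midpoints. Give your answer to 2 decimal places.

Midpoints: 1.5, 5.5, 9.5, 13.5, 17.5, 21.5, 25.5
n = 110, Σfm = 1569, mean = 14.2636
Σfm² = 28251.5
Σf(m − x̄)² = Σfm² − (Σfm)²/n = 28251.5 − 1569²/110 = 5871.8545
Population variance = 5871.8545 / 110 = 53.3805
Standard deviation = √53.3805 = 7.3062

7.31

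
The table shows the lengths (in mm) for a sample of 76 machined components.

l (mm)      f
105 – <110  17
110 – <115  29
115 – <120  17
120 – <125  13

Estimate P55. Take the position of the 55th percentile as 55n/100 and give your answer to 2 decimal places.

Cumulative frequencies: 17, 46, 63, 76
n = 76; position = 55n/100 = 41.8.
This falls in the class 110 – <115: L = 110, F = 17, f = 29, h = 5.
55th percentile ≈ 110 + ((41.8 − 17) / 29) × 5 = 114.2759

114.28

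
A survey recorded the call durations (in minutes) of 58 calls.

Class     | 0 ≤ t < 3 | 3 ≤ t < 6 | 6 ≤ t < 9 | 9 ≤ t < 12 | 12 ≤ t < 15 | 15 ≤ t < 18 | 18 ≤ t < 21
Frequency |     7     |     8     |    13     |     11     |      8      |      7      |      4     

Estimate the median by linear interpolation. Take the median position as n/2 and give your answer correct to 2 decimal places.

Cumulative frequencies: 7, 15, 28, 39, 47, 54, 58
n = 58; position = n/2 = 29.
This falls in the class 9 ≤ t < 12: L = 9, F = 28, f = 11, h = 3.
Median ≈ 9 + ((29 − 28) / 11) × 3 = 9.2727

9.27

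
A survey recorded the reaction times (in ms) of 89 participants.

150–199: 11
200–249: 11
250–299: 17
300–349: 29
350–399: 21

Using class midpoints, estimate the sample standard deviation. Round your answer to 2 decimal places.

65.66

Midpoints: 174.5, 224.5, 274.5, 324.5, 374.5
n = 89, Σfm = 26330.5, mean = 295.8483
Σfm² = 8169272.25
Σf(m − x̄)² = Σfm² − (Σfm)²/n = 8169272.25 − 26330.5²/89 = 379438.2022
Sample variance = 379438.2022 / 88 = 4311.7978
Standard deviation = √4311.7978 = 65.6643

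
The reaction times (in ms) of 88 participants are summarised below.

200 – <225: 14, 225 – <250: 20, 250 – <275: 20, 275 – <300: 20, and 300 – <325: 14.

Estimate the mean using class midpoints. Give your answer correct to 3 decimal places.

Midpoints: 212.5, 237.5, 262.5, 287.5, 312.5
Σfm = 14×212.5 + 20×237.5 + 20×262.5 + 20×287.5 + 14×312.5 = 23100
n = Σf = 88
Mean = 23100 / 88 = 262.5000

262.500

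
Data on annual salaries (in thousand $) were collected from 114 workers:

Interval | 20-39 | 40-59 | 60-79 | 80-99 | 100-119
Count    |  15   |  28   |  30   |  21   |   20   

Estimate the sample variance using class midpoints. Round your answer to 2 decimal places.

Midpoints: 29.5, 49.5, 69.5, 89.5, 109.5
n = 114, Σfm = 7983, mean = 70.0263
Σfm² = 634588.5
Σf(m − x̄)² = Σfm² − (Σfm)²/n = 634588.5 − 7983²/114 = 75568.4211
Sample variance = 75568.4211 / 113 = 668.7471

668.75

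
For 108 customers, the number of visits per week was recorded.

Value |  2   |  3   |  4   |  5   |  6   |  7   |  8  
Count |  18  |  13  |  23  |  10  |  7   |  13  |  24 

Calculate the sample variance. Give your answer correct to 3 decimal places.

4.785

Values: 2, 3, 4, 5, 6, 7, 8
n = 108, Σfx = 542, mean = 5.0185
Σfx² = 3232
Σf(x − x̄)² = Σfx² − (Σfx)²/n = 3232 − 542²/108 = 511.9630
Sample variance = 511.9630 / 107 = 4.7847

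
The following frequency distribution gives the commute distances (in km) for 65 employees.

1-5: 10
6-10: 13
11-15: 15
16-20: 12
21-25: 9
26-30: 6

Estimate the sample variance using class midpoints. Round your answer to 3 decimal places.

Midpoints: 3, 8, 13, 18, 23, 28
n = 65, Σfm = 920, mean = 14.1538
Σfm² = 16810
Σf(m − x̄)² = Σfm² − (Σfm)²/n = 16810 − 920²/65 = 3788.4615
Sample variance = 3788.4615 / 64 = 59.1947

59.195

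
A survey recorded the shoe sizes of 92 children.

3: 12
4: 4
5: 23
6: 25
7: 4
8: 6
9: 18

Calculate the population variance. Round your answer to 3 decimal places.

3.662

Values: 3, 4, 5, 6, 7, 8, 9
n = 92, Σfx = 555, mean = 6.0326
Σfx² = 3685
Σf(x − x̄)² = Σfx² − (Σfx)²/n = 3685 − 555²/92 = 336.9022
Population variance = 336.9022 / 92 = 3.6620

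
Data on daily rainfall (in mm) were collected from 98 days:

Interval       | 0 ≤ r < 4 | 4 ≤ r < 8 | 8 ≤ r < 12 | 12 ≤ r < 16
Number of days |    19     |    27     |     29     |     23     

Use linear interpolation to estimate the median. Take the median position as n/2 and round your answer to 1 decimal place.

Cumulative frequencies: 19, 46, 75, 98
n = 98; position = n/2 = 49.
This falls in the class 8 ≤ r < 12: L = 8, F = 46, f = 29, h = 4.
Median ≈ 8 + ((49 − 46) / 29) × 4 = 8.4138

8.4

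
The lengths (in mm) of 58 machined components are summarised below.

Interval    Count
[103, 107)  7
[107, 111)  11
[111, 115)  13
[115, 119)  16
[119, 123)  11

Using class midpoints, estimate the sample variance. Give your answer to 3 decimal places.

Midpoints: 105, 109, 113, 117, 121
n = 58, Σfm = 6606, mean = 113.8966
Σfm² = 753938
Σf(m − x̄)² = Σfm² − (Σfm)²/n = 753938 − 6606²/58 = 1537.3793
Sample variance = 1537.3793 / 57 = 26.9716

26.972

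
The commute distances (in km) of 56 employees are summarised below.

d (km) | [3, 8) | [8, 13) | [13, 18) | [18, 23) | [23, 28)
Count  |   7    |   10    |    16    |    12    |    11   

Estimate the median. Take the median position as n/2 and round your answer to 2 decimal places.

Cumulative frequencies: 7, 17, 33, 45, 56
n = 56; position = n/2 = 28.
This falls in the class [13, 18): L = 13, F = 17, f = 16, h = 5.
Median ≈ 13 + ((28 − 17) / 16) × 5 = 16.4375

16.44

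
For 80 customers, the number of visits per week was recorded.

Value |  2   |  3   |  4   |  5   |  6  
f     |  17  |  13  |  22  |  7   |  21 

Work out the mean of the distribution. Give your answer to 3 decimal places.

Values: 2, 3, 4, 5, 6
Σfx = 17×2 + 13×3 + 22×4 + 7×5 + 21×6 = 322
n = Σf = 80
Mean = 322 / 80 = 4.0250

4.025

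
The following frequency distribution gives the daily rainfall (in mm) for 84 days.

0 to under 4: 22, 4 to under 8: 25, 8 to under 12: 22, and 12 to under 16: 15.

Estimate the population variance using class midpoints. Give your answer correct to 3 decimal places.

17.769

Midpoints: 2, 6, 10, 14
n = 84, Σfm = 624, mean = 7.4286
Σfm² = 6128
Σf(m − x̄)² = Σfm² − (Σfm)²/n = 6128 − 624²/84 = 1492.5714
Population variance = 1492.5714 / 84 = 17.7687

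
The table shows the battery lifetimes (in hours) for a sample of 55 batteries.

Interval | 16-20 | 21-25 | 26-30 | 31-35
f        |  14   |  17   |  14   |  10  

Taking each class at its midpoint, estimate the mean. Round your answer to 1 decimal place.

24.8

Midpoints: 18, 23, 28, 33
Σfm = 14×18 + 17×23 + 14×28 + 10×33 = 1365
n = Σf = 55
Mean = 1365 / 55 = 24.8182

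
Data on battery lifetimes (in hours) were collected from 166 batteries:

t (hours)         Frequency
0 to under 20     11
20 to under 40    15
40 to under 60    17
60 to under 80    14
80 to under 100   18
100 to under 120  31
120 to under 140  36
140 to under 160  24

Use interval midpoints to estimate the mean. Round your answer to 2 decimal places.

Midpoints: 10, 30, 50, 70, 90, 110, 130, 150
Σfm = 11×10 + 15×30 + 17×50 + 14×70 + 18×90 + 31×110 + 36×130 + 24×150 = 15700
n = Σf = 166
Mean = 15700 / 166 = 94.5783

94.58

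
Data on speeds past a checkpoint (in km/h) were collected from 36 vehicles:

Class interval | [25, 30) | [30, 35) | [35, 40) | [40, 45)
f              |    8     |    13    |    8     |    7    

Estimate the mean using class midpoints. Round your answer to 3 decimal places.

Midpoints: 27.5, 32.5, 37.5, 42.5
Σfm = 8×27.5 + 13×32.5 + 8×37.5 + 7×42.5 = 1240
n = Σf = 36
Mean = 1240 / 36 = 34.4444

34.444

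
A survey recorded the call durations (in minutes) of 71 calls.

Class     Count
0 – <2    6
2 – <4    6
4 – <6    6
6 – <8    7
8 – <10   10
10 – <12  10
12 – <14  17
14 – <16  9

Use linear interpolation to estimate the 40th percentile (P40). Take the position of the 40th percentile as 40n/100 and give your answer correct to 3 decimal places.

Cumulative frequencies: 6, 12, 18, 25, 35, 45, 62, 71
n = 71; position = 40n/100 = 28.4.
This falls in the class 8 – <10: L = 8, F = 25, f = 10, h = 2.
40th percentile ≈ 8 + ((28.4 − 25) / 10) × 2 = 8.6800

8.680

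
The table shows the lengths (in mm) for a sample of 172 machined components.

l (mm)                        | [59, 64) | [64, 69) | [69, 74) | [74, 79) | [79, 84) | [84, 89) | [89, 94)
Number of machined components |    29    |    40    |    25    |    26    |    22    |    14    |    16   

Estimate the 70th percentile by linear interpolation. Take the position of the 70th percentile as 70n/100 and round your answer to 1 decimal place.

Cumulative frequencies: 29, 69, 94, 120, 142, 156, 172
n = 172; position = 70n/100 = 120.4.
This falls in the class [79, 84): L = 79, F = 120, f = 22, h = 5.
70th percentile ≈ 79 + ((120.4 − 120) / 22) × 5 = 79.0909

79.1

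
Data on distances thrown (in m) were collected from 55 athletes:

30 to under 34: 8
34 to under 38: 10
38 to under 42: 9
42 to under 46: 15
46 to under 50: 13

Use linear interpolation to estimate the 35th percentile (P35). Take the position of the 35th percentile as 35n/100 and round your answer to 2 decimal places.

38.56

Cumulative frequencies: 8, 18, 27, 42, 55
n = 55; position = 35n/100 = 19.25.
This falls in the class 38 to under 42: L = 38, F = 18, f = 9, h = 4.
35th percentile ≈ 38 + ((19.25 − 18) / 9) × 4 = 38.5556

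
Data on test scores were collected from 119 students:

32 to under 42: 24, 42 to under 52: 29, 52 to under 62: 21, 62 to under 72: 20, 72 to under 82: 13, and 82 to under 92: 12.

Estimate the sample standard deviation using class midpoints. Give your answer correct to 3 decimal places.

16.072

Midpoints: 37, 47, 57, 67, 77, 87
n = 119, Σfm = 6833, mean = 57.4202
Σfm² = 422831
Σf(m − x̄)² = Σfm² − (Σfm)²/n = 422831 − 6833²/119 = 30478.9916
Sample variance = 30478.9916 / 118 = 258.2965
Standard deviation = √258.2965 = 16.0716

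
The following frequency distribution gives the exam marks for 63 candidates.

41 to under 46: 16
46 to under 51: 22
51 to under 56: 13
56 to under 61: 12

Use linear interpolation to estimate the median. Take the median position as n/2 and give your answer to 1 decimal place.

49.5

Cumulative frequencies: 16, 38, 51, 63
n = 63; position = n/2 = 31.5.
This falls in the class 46 to under 51: L = 46, F = 16, f = 22, h = 5.
Median ≈ 46 + ((31.5 − 16) / 22) × 5 = 49.5227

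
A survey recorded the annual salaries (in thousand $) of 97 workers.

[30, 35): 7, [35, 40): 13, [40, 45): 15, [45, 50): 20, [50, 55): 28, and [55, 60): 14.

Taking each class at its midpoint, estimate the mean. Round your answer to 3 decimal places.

47.191

Midpoints: 32.5, 37.5, 42.5, 47.5, 52.5, 57.5
Σfm = 7×32.5 + 13×37.5 + 15×42.5 + 20×47.5 + 28×52.5 + 14×57.5 = 4577.5
n = Σf = 97
Mean = 4577.5 / 97 = 47.1907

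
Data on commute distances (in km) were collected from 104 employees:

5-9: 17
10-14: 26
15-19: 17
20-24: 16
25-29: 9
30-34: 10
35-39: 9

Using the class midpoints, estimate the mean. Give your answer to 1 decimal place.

Midpoints: 7, 12, 17, 22, 27, 32, 37
Σfm = 17×7 + 26×12 + 17×17 + 16×22 + 9×27 + 10×32 + 9×37 = 1968
n = Σf = 104
Mean = 1968 / 104 = 18.9231

18.9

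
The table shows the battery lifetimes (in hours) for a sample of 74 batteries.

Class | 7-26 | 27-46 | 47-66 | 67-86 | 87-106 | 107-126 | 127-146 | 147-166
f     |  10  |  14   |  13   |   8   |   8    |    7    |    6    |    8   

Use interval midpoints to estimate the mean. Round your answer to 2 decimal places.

76.77

Midpoints: 16.5, 36.5, 56.5, 76.5, 96.5, 116.5, 136.5, 156.5
Σfm = 10×16.5 + 14×36.5 + 13×56.5 + 8×76.5 + 8×96.5 + 7×116.5 + 6×136.5 + 8×156.5 = 5681
n = Σf = 74
Mean = 5681 / 74 = 76.7703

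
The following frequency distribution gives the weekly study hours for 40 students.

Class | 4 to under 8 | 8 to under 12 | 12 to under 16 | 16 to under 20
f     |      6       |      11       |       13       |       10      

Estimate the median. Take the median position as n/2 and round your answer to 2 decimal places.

Cumulative frequencies: 6, 17, 30, 40
n = 40; position = n/2 = 20.
This falls in the class 12 to under 16: L = 12, F = 17, f = 13, h = 4.
Median ≈ 12 + ((20 − 17) / 13) × 4 = 12.9231

12.92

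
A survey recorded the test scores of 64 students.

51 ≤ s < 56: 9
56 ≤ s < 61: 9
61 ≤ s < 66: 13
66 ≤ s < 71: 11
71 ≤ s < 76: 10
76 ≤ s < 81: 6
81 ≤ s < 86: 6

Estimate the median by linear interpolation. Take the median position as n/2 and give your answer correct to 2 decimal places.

Cumulative frequencies: 9, 18, 31, 42, 52, 58, 64
n = 64; position = n/2 = 32.
This falls in the class 66 ≤ s < 71: L = 66, F = 31, f = 11, h = 5.
Median ≈ 66 + ((32 − 31) / 11) × 5 = 66.4545

66.45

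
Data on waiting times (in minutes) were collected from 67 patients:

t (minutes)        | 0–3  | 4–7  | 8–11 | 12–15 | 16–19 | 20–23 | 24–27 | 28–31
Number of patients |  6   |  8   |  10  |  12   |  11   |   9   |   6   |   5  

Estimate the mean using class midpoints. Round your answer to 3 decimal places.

14.873

Midpoints: 1.5, 5.5, 9.5, 13.5, 17.5, 21.5, 25.5, 29.5
Σfm = 6×1.5 + 8×5.5 + 10×9.5 + 12×13.5 + 11×17.5 + 9×21.5 + 6×25.5 + 5×29.5 = 996.5
n = Σf = 67
Mean = 996.5 / 67 = 14.8731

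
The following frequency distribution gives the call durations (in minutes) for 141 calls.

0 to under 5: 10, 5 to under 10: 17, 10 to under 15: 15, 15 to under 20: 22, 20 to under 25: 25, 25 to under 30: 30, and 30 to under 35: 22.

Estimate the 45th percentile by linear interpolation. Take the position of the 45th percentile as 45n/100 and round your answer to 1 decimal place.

Cumulative frequencies: 10, 27, 42, 64, 89, 119, 141
n = 141; position = 45n/100 = 63.45.
This falls in the class 15 to under 20: L = 15, F = 42, f = 22, h = 5.
45th percentile ≈ 15 + ((63.45 − 42) / 22) × 5 = 19.8750

19.9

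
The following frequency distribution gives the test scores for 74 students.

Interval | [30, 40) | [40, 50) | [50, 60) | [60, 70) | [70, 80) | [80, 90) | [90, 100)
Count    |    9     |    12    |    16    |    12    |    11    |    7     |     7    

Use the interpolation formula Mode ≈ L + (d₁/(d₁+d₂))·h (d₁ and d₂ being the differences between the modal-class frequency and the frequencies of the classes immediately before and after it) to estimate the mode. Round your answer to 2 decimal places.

Modal class: [50, 60) (highest frequency 16).
d₁ = 16 − 12 = 4, d₂ = 16 − 12 = 4
Mode ≈ 50 + (4/(4+4)) × 10 = 50 + 5.0000 = 55.0000

55.00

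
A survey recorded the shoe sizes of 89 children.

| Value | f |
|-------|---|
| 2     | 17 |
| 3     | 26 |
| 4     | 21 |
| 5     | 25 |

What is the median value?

Cumulative frequencies: 17, 43, 64, 89
n = 89, so the median is the value in position (n+1)/2 = 45.
Position 45 falls at value 4.

4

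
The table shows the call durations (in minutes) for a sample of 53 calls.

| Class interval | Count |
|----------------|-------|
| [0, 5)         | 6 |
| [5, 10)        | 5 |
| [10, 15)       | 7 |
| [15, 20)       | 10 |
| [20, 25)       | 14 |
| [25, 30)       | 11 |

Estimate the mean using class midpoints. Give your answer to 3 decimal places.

17.594

Midpoints: 2.5, 7.5, 12.5, 17.5, 22.5, 27.5
Σfm = 6×2.5 + 5×7.5 + 7×12.5 + 10×17.5 + 14×22.5 + 11×27.5 = 932.5
n = Σf = 53
Mean = 932.5 / 53 = 17.5943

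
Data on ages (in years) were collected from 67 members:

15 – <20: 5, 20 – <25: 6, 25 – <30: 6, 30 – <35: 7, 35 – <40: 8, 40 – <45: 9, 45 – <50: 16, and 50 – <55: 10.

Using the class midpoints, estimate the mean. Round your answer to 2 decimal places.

38.54

Midpoints: 17.5, 22.5, 27.5, 32.5, 37.5, 42.5, 47.5, 52.5
Σfm = 5×17.5 + 6×22.5 + 6×27.5 + 7×32.5 + 8×37.5 + 9×42.5 + 16×47.5 + 10×52.5 = 2582.5
n = Σf = 67
Mean = 2582.5 / 67 = 38.5448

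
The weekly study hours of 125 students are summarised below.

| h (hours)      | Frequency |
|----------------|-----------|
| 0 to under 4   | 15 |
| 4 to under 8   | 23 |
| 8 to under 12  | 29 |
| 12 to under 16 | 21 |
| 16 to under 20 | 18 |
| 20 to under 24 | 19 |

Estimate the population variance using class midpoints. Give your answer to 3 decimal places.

40.606

Midpoints: 2, 6, 10, 14, 18, 22
n = 125, Σfm = 1494, mean = 11.9520
Σfm² = 22932
Σf(m − x̄)² = Σfm² − (Σfm)²/n = 22932 − 1494²/125 = 5075.7120
Population variance = 5075.7120 / 125 = 40.6057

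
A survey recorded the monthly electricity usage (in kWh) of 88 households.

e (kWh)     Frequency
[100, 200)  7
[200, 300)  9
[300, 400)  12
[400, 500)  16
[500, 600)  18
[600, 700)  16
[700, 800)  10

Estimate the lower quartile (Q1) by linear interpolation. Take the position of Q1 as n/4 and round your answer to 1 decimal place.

Cumulative frequencies: 7, 16, 28, 44, 62, 78, 88
n = 88; position = n/4 = 22.
This falls in the class [300, 400): L = 300, F = 16, f = 12, h = 100.
Lower quartile ≈ 300 + ((22 − 16) / 12) × 100 = 350.0000

350.0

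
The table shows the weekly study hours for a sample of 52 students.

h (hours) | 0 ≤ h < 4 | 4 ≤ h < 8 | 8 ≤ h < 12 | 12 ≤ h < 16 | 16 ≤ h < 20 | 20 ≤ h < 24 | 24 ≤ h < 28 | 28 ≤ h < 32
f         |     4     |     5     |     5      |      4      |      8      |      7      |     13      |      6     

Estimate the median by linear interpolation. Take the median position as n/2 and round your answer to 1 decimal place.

Cumulative frequencies: 4, 9, 14, 18, 26, 33, 46, 52
n = 52; position = n/2 = 26.
This falls in the class 16 ≤ h < 20: L = 16, F = 18, f = 8, h = 4.
Median ≈ 16 + ((26 − 18) / 8) × 4 = 20.0000

20.0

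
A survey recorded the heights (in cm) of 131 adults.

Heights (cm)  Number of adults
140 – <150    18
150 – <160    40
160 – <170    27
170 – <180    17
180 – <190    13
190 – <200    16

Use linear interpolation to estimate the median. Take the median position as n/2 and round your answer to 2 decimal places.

162.78

Cumulative frequencies: 18, 58, 85, 102, 115, 131
n = 131; position = n/2 = 65.5.
This falls in the class 160 – <170: L = 160, F = 58, f = 27, h = 10.
Median ≈ 160 + ((65.5 − 58) / 27) × 10 = 162.7778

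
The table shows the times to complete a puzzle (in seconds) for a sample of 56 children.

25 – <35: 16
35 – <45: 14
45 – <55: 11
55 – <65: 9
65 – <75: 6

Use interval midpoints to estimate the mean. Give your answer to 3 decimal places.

Midpoints: 30, 40, 50, 60, 70
Σfm = 16×30 + 14×40 + 11×50 + 9×60 + 6×70 = 2550
n = Σf = 56
Mean = 2550 / 56 = 45.5357

45.536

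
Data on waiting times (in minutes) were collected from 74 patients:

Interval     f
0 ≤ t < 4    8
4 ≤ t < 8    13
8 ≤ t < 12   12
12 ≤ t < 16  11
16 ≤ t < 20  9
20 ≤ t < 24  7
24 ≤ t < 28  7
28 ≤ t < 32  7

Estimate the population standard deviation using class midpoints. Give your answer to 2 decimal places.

Midpoints: 2, 6, 10, 14, 18, 22, 26, 30
n = 74, Σfm = 1076, mean = 14.5405
Σfm² = 21192
Σf(m − x̄)² = Σfm² − (Σfm)²/n = 21192 − 1076²/74 = 5546.3784
Population variance = 5546.3784 / 74 = 74.9511
Standard deviation = √74.9511 = 8.6574

8.66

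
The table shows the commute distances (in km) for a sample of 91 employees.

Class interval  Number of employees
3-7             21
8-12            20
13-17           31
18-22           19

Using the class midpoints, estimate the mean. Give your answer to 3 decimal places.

12.637

Midpoints: 5, 10, 15, 20
Σfm = 21×5 + 20×10 + 31×15 + 19×20 = 1150
n = Σf = 91
Mean = 1150 / 91 = 12.6374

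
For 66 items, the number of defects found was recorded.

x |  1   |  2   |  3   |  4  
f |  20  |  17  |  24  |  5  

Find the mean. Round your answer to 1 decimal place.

2.2

Values: 1, 2, 3, 4
Σfx = 20×1 + 17×2 + 24×3 + 5×4 = 146
n = Σf = 66
Mean = 146 / 66 = 2.2121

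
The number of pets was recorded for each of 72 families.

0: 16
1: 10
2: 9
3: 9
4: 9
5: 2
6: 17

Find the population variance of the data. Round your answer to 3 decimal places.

Values: 0, 1, 2, 3, 4, 5, 6
n = 72, Σfx = 203, mean = 2.8194
Σfx² = 933
Σf(x − x̄)² = Σfx² − (Σfx)²/n = 933 − 203²/72 = 360.6528
Population variance = 360.6528 / 72 = 5.0091

5.009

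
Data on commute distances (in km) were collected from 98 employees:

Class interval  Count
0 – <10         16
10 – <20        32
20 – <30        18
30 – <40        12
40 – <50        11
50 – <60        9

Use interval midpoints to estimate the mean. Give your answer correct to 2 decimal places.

Midpoints: 5, 15, 25, 35, 45, 55
Σfm = 16×5 + 32×15 + 18×25 + 12×35 + 11×45 + 9×55 = 2420
n = Σf = 98
Mean = 2420 / 98 = 24.6939

24.69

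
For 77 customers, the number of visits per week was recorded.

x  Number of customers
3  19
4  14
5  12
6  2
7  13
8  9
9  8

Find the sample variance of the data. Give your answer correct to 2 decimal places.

4.44

Values: 3, 4, 5, 6, 7, 8, 9
n = 77, Σfx = 420, mean = 5.4545
Σfx² = 2628
Σf(x − x̄)² = Σfx² − (Σfx)²/n = 2628 − 420²/77 = 337.0909
Sample variance = 337.0909 / 76 = 4.4354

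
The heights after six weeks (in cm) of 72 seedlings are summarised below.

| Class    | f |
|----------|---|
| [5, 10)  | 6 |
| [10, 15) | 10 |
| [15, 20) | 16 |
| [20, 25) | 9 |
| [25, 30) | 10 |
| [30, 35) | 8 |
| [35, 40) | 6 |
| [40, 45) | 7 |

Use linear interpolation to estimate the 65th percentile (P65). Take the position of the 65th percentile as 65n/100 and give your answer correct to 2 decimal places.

27.90

Cumulative frequencies: 6, 16, 32, 41, 51, 59, 65, 72
n = 72; position = 65n/100 = 46.8.
This falls in the class [25, 30): L = 25, F = 41, f = 10, h = 5.
65th percentile ≈ 25 + ((46.8 − 41) / 10) × 5 = 27.9000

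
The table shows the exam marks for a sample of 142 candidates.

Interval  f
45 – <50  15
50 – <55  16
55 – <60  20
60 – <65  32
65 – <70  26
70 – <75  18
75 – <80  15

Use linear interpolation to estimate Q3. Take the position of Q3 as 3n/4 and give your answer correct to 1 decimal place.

Cumulative frequencies: 15, 31, 51, 83, 109, 127, 142
n = 142; position = 3n/4 = 106.5.
This falls in the class 65 – <70: L = 65, F = 83, f = 26, h = 5.
Upper quartile ≈ 65 + ((106.5 − 83) / 26) × 5 = 69.5192

69.5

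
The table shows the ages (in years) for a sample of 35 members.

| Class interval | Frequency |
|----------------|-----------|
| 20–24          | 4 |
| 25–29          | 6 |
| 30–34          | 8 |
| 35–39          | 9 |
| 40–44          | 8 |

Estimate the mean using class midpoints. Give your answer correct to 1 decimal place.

Midpoints: 22, 27, 32, 37, 42
Σfm = 4×22 + 6×27 + 8×32 + 9×37 + 8×42 = 1175
n = Σf = 35
Mean = 1175 / 35 = 33.5714

33.6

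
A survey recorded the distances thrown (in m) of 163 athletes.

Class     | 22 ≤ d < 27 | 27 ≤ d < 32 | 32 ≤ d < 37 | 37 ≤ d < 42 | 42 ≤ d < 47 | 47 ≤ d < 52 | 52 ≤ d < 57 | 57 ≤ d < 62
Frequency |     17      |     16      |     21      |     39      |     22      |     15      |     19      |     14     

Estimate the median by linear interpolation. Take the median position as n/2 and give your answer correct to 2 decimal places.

Cumulative frequencies: 17, 33, 54, 93, 115, 130, 149, 163
n = 163; position = n/2 = 81.5.
This falls in the class 37 ≤ d < 42: L = 37, F = 54, f = 39, h = 5.
Median ≈ 37 + ((81.5 − 54) / 39) × 5 = 40.5256

40.53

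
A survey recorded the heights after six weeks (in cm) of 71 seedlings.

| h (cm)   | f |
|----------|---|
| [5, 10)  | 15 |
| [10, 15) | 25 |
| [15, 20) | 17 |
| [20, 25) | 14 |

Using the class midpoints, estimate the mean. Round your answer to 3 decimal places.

Midpoints: 7.5, 12.5, 17.5, 22.5
Σfm = 15×7.5 + 25×12.5 + 17×17.5 + 14×22.5 = 1037.5
n = Σf = 71
Mean = 1037.5 / 71 = 14.6127

14.613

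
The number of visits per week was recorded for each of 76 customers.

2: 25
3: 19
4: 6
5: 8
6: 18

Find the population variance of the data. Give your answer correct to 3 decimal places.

Values: 2, 3, 4, 5, 6
n = 76, Σfx = 279, mean = 3.6711
Σfx² = 1215
Σf(x − x̄)² = Σfx² − (Σfx)²/n = 1215 − 279²/76 = 190.7763
Population variance = 190.7763 / 76 = 2.5102

2.510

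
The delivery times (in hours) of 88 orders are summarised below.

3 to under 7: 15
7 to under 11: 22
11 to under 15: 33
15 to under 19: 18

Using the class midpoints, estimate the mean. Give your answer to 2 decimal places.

11.45

Midpoints: 5, 9, 13, 17
Σfm = 15×5 + 22×9 + 33×13 + 18×17 = 1008
n = Σf = 88
Mean = 1008 / 88 = 11.4545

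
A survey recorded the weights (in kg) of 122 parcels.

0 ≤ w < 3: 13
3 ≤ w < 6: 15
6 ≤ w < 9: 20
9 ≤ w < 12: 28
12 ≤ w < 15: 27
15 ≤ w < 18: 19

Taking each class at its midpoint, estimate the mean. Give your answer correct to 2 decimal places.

Midpoints: 1.5, 4.5, 7.5, 10.5, 13.5, 16.5
Σfm = 13×1.5 + 15×4.5 + 20×7.5 + 28×10.5 + 27×13.5 + 19×16.5 = 1209
n = Σf = 122
Mean = 1209 / 122 = 9.9098

9.91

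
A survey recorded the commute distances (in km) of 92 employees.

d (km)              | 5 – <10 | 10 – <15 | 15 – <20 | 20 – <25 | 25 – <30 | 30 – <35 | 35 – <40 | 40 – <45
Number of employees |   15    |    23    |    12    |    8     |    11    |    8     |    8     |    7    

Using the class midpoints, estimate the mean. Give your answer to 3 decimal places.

Midpoints: 7.5, 12.5, 17.5, 22.5, 27.5, 32.5, 37.5, 42.5
Σfm = 15×7.5 + 23×12.5 + 12×17.5 + 8×22.5 + 11×27.5 + 8×32.5 + 8×37.5 + 7×42.5 = 1950
n = Σf = 92
Mean = 1950 / 92 = 21.1957

21.196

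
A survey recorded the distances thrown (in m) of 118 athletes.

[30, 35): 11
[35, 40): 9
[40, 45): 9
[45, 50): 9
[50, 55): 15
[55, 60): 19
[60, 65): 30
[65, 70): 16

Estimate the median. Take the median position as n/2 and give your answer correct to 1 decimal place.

56.6

Cumulative frequencies: 11, 20, 29, 38, 53, 72, 102, 118
n = 118; position = n/2 = 59.
This falls in the class [55, 60): L = 55, F = 53, f = 19, h = 5.
Median ≈ 55 + ((59 − 53) / 19) × 5 = 56.5789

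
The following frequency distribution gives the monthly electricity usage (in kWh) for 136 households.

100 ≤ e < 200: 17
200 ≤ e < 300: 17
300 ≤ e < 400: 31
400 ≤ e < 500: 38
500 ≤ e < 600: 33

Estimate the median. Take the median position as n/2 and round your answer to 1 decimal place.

407.9

Cumulative frequencies: 17, 34, 65, 103, 136
n = 136; position = n/2 = 68.
This falls in the class 400 ≤ e < 500: L = 400, F = 65, f = 38, h = 100.
Median ≈ 400 + ((68 − 65) / 38) × 100 = 407.8947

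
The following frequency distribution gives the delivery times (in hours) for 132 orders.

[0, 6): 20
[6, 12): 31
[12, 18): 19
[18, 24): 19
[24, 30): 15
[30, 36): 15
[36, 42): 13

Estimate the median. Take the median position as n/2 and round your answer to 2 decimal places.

Cumulative frequencies: 20, 51, 70, 89, 104, 119, 132
n = 132; position = n/2 = 66.
This falls in the class [12, 18): L = 12, F = 51, f = 19, h = 6.
Median ≈ 12 + ((66 − 51) / 19) × 6 = 16.7368

16.74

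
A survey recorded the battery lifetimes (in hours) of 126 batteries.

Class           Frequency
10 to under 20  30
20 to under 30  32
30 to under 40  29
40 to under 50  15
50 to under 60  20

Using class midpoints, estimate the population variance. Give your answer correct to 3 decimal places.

Midpoints: 15, 25, 35, 45, 55
n = 126, Σfm = 4040, mean = 32.0635
Σfm² = 153150
Σf(m − x̄)² = Σfm² − (Σfm)²/n = 153150 − 4040²/126 = 23613.4921
Population variance = 23613.4921 / 126 = 187.4087

187.409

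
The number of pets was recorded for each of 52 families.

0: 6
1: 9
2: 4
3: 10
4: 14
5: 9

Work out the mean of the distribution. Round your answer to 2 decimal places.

Values: 0, 1, 2, 3, 4, 5
Σfx = 6×0 + 9×1 + 4×2 + 10×3 + 14×4 + 9×5 = 148
n = Σf = 52
Mean = 148 / 52 = 2.8462

2.85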